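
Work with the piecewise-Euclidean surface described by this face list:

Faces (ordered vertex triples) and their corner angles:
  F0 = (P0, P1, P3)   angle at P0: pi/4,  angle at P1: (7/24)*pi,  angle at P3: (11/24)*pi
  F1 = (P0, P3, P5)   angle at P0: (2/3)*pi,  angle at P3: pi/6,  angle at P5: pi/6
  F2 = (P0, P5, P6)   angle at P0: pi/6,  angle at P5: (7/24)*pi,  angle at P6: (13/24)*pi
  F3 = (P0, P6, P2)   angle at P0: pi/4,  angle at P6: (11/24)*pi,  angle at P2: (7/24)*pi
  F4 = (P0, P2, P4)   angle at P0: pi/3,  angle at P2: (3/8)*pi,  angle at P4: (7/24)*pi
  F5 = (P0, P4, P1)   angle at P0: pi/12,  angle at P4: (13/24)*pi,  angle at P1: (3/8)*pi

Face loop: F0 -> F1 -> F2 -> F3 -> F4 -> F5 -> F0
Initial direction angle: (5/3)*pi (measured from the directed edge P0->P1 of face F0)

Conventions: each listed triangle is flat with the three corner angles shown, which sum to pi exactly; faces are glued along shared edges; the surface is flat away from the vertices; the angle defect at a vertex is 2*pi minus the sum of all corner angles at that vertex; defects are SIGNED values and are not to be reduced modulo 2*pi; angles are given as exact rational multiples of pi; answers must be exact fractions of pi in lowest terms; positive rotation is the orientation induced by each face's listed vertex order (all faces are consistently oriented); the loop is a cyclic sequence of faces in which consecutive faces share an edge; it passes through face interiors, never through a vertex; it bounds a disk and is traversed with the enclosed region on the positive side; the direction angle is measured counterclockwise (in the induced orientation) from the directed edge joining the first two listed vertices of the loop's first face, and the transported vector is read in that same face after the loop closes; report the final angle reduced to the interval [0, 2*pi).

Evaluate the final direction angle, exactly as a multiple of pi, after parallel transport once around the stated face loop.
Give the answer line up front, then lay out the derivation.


Answer: final direction angle = (23/12)*pi

enclosed vertex P0: corner angles sum to (7/4)*pi, defect = 2*pi - (7/4)*pi = pi/4
final direction = starting direction + enclosed defect total, reduced mod 2*pi (induced orientation)
final angle = (5/3)*pi + pi/4 = (23/12)*pi (mod 2*pi)


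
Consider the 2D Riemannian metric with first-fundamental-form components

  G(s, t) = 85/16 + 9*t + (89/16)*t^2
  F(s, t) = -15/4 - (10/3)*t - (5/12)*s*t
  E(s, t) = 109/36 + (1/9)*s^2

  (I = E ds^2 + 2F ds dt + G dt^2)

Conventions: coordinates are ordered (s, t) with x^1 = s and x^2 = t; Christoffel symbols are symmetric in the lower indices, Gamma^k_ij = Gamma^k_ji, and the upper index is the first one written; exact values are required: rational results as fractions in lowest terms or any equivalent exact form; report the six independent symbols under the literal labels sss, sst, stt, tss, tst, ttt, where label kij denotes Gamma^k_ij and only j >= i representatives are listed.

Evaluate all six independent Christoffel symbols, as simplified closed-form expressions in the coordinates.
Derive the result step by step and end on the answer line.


E = 109/36 + (1/9)*s^2; F = -15/4 - (10/3)*t - (5/12)*s*t; G = 85/16 + 9*t + (89/16)*t^2
Gamma^k_ij = (1/2) g^{kl} (d_i g_jl + d_j g_il - d_l g_ij), with g^inv = (1/(EG-F^2)) [[G, -F], [-F, E]]
first partials: E_s = (2/9)*s, E_t = 0, F_s = -(5/12)*t, F_t = -10/3 - (5/12)*s, G_s = 0, G_t = 9 + (89/8)*t
D = EG - F^2 = 1165/576 + (9/4)*t + (3301/576)*t^2 - (25/8)*s*t + (85/144)*s^2 - (25/9)*s*t^2 + s^2*t + (4/9)*s^2*t^2
expanded: Gamma^s_ss = (G E_s - 2F F_s + F E_t)/(2D), Gamma^s_st = (G E_t - F G_s)/(2D), Gamma^s_tt = (2G F_t - G G_s - F G_t)/(2D), Gamma^t_ss = (2E F_s - E E_t - F E_s)/(2D), Gamma^t_st = (E G_s - F E_t)/(2D), Gamma^t_tt = (E G_t - 2F F_t + F G_s)/(2D); substitute and cancel common factors

Answer: Gamma_sss = (256*s*t^2 + 576*s*t + 340*s - 800*t^2 - 900*t)/(256*s^2*t^2 + 576*s^2*t + 340*s^2 - 1600*s*t^2 - 1800*s*t + 3301*t^2 + 1296*t + 1165), Gamma_sst = 0, Gamma_stt = (-1080*s*t - 1275*s + 3375*t - 480)/(256*s^2*t^2 + 576*s^2*t + 340*s^2 - 1600*s*t^2 - 1800*s*t + 3301*t^2 + 1296*t + 1165), Gamma_tss = (640*s*t + 720*s - 2180*t)/(768*s^2*t^2 + 1728*s^2*t + 1020*s^2 - 4800*s*t^2 - 5400*s*t + 9903*t^2 + 3888*t + 3495), Gamma_tst = 0, Gamma_ttt = (256*s^2*t + 288*s^2 - 1600*s*t - 900*s + 3301*t + 648)/(256*s^2*t^2 + 576*s^2*t + 340*s^2 - 1600*s*t^2 - 1800*s*t + 3301*t^2 + 1296*t + 1165)


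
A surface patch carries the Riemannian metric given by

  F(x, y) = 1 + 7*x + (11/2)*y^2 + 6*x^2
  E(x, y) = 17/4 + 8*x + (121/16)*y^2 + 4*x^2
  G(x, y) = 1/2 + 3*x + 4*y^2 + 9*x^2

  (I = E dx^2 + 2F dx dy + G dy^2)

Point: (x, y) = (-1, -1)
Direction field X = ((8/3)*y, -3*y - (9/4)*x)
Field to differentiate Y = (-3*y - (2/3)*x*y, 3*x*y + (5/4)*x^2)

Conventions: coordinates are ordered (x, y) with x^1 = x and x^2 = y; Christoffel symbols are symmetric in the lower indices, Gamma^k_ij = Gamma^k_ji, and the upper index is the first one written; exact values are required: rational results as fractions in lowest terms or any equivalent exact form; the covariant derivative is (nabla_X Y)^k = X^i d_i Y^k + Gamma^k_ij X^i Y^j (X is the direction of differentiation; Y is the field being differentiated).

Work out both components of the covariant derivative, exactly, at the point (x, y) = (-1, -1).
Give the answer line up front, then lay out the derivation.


Answer: (nabla_X Y)^x = -288797/14913, (nabla_X Y)^y = -534523/59652

E = 125/16, F = 11/2, G = 21/2 at the point
E_x = 0, E_y = -121/8, F_x = -5, F_y = -11, G_x = -15, G_y = -8
EG - F^2 = 1657/32;  g^inv = (32/1657) * [[21/2, -11/2], [-11/2, 125/16]]
first-kind symbols [ij,l] = (1/2)(d_i g_jl + d_j g_il - d_l g_ij): [xx,x] = E_x/2 = 0, [xx,y] = F_x - E_y/2 = 41/16, [xy,x] = E_y/2 = -121/16, [xy,y] = G_x/2 = -15/2, [yy,x] = F_y - G_x/2 = -7/2, [yy,y] = G_y/2 = -4
Gamma^x_ij = (G*[ij,x] - F*[ij,y])/(EG - F^2), Gamma^y_ij = (E*[ij,y] - F*[ij,x])/(EG - F^2)
Gamma_xxx = -451/1657, Gamma_xxy = -1221/1657, Gamma_xyy = -472/1657, Gamma_yxx = 5125/13256, Gamma_yxy = -544/1657, Gamma_yyy = -384/1657
X = (-8/3, 21/4), Y = (7/3, 17/4) at the point


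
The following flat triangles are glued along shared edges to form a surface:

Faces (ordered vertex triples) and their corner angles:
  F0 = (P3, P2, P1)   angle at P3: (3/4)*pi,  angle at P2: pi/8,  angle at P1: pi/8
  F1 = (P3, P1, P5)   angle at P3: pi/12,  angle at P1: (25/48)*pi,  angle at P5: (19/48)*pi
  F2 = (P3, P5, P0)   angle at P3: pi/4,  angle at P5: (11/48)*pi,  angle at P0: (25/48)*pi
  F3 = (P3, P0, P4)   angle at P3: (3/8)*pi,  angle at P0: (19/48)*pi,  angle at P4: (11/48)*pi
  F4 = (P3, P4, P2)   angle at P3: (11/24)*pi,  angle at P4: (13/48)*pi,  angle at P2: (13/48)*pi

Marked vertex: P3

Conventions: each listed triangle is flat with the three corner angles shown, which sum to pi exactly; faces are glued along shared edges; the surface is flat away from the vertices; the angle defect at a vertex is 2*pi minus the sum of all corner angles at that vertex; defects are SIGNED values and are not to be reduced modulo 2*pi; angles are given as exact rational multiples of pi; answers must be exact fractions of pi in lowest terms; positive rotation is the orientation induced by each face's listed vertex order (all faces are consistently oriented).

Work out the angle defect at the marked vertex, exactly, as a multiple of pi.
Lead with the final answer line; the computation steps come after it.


Answer: defect(P3) = pi/12

Sum of corner angles at P3: (23/12)*pi
defect = 2*pi - (23/12)*pi


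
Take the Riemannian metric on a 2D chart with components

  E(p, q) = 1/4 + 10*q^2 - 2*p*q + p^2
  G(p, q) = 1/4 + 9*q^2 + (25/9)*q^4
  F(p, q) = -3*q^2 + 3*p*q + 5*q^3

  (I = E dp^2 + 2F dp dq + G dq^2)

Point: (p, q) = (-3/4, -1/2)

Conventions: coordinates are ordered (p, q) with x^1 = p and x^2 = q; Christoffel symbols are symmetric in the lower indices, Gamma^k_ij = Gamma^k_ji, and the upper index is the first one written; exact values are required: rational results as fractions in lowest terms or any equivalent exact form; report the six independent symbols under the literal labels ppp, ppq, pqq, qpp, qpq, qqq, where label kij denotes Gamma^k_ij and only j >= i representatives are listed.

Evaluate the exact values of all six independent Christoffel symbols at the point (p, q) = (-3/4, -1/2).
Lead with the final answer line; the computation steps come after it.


Answer: Gamma_ppp = 44/15641, Gamma_ppq = -26180/15641, Gamma_pqq = 24728/15641, Gamma_qpp = 16092/15641, Gamma_qpq = -2448/15641, Gamma_qqq = -28076/15641

E = 41/16, F = -1/4, G = 385/144 at the point
E_p = -1/2, E_q = -17/2, F_p = -3/2, F_q = 9/2, G_p = 0, G_q = -187/18
EG - F^2 = 15641/2304;  g^inv = (2304/15641) * [[385/144, 1/4], [1/4, 41/16]]
first-kind symbols [ij,l] = (1/2)(d_i g_jl + d_j g_il - d_l g_ij): [pp,p] = E_p/2 = -1/4, [pp,q] = F_p - E_q/2 = 11/4, [pq,p] = E_q/2 = -17/4, [pq,q] = G_p/2 = 0, [qq,p] = F_q - G_p/2 = 9/2, [qq,q] = G_q/2 = -187/36
Gamma^p_ij = (G*[ij,p] - F*[ij,q])/(EG - F^2), Gamma^q_ij = (E*[ij,q] - F*[ij,p])/(EG - F^2)


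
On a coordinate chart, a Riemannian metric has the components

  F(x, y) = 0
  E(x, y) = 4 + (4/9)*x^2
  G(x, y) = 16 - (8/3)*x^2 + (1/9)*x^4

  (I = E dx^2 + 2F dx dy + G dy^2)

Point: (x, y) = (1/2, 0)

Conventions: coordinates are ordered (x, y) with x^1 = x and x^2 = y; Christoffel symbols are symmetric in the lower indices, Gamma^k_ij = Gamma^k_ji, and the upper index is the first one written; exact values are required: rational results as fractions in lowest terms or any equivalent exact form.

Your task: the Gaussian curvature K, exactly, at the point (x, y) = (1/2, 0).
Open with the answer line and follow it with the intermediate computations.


Answer: K = 2592/64343

E = 37/9, F = 0, G = 2209/144, EG - F^2 = 81733/1296 at the point
E_x = 4/9, E_y = 0, F_x = 0, F_y = 0, G_x = -47/18, G_y = 0
E_yy = 0, F_xy = 0, G_xx = -5
Apply the Brioschi formula K = (det M1 - det M2)/(EG - F^2)^2 over the derivative matrices of E, F, G.
M1 = [[-E_yy/2 + F_xy - G_xx/2, E_x/2, F_x - E_y/2], [F_y - G_x/2, E, F], [G_y/2, F, G]] = [[5/2, 2/9, 0], [47/36, 37/9, 0], [0, 0, 2209/144]]; det M1 = 1787081/11664
M2 = [[0, E_y/2, G_x/2], [E_y/2, E, F], [G_x/2, F, G]] = [[0, 0, -47/36], [0, 37/9, 0], [-47/36, 0, 2209/144]]; det M2 = -81733/11664
det M1 - det M2 = 103823/648; K = 103823/648 / (81733/1296)^2 = 2592/64343


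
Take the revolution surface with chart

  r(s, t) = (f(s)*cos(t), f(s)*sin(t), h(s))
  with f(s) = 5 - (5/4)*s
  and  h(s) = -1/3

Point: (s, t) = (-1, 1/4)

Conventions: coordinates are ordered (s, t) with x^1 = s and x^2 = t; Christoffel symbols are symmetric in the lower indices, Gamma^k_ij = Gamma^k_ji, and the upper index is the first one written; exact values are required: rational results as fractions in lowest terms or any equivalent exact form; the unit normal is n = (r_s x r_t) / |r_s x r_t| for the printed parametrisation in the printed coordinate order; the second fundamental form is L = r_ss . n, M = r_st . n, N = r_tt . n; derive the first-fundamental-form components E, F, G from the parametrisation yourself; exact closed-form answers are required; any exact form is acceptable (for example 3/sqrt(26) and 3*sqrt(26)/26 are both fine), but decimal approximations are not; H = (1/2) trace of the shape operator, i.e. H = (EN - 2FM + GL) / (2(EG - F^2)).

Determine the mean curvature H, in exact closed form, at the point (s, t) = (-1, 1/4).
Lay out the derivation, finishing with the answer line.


f = 25/4, f' = -5/4, f'' = 0, h' = 0, h'' = 0
E = 25/16, F = 0, G = 625/16; answer radicand W^2 = 25/16
unnormalised second-form numerators: l = 0, m = 0, n = 0; L = l/sqrt(25/16), and similarly M = m/sqrt(W^2), N = n/sqrt(W^2)
H = (E*n - 2*F*m + G*l) / (2*(EG - F^2)*sqrt(W^2)); E*n - 2*F*m + G*l = 0, EG - F^2 = 15625/256, so H = (0)/sqrt(25/16)

Answer: H = 0


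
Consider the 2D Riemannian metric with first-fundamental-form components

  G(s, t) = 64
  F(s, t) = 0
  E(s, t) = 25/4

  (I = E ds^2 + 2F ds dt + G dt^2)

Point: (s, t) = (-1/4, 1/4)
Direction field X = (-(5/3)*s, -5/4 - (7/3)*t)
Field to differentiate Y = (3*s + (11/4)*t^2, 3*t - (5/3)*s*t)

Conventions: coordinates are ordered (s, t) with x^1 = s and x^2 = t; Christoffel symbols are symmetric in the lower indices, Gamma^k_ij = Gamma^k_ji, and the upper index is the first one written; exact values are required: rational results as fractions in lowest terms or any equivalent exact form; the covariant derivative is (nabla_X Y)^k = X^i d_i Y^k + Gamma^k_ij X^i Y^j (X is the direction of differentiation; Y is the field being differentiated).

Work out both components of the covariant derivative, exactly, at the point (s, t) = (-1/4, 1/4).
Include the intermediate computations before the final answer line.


E = 25/4, F = 0, G = 64 at the point
E_s = 0, E_t = 0, F_s = 0, F_t = 0, G_s = 0, G_t = 0
EG - F^2 = 400;  g^inv = (1/400) * [[64, 0], [0, 25/4]]
first-kind symbols [ij,l] = (1/2)(d_i g_jl + d_j g_il - d_l g_ij): [ss,s] = E_s/2 = 0, [ss,t] = F_s - E_t/2 = 0, [st,s] = E_t/2 = 0, [st,t] = G_s/2 = 0, [tt,s] = F_t - G_s/2 = 0, [tt,t] = G_t/2 = 0
Gamma^s_ij = (G*[ij,s] - F*[ij,t])/(EG - F^2), Gamma^t_ij = (E*[ij,t] - F*[ij,s])/(EG - F^2)
Gamma_sss = 0, Gamma_sst = 0, Gamma_stt = 0, Gamma_tss = 0, Gamma_tst = 0, Gamma_ttt = 0
X = (5/12, -11/6), Y = (-37/64, 41/48) at the point

Answer: (nabla_X Y)^s = -61/48, (nabla_X Y)^t = -103/16


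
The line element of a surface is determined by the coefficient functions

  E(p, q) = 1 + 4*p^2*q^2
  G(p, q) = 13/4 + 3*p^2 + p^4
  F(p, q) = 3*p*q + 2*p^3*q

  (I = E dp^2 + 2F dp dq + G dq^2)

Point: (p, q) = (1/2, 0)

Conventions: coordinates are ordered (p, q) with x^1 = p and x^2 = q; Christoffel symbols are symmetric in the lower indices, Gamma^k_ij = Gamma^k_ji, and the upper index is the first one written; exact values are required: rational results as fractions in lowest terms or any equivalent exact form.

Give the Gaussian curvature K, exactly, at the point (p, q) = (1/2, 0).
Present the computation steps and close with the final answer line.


E = 1, F = 0, G = 65/16, EG - F^2 = 65/16 at the point
E_p = 0, E_q = 0, F_p = 0, F_q = 7/4, G_p = 7/2, G_q = 0
E_qq = 2, F_pq = 9/2, G_pp = 9
K follows from Brioschi's formula, (det M1 - det M2)/(EG - F^2)^2.
M1 = [[-E_qq/2 + F_pq - G_pp/2, E_p/2, F_p - E_q/2], [F_q - G_p/2, E, F], [G_q/2, F, G]] = [[-1, 0, 0], [0, 1, 0], [0, 0, 65/16]]; det M1 = -65/16
M2 = [[0, E_q/2, G_p/2], [E_q/2, E, F], [G_p/2, F, G]] = [[0, 0, 7/4], [0, 1, 0], [7/4, 0, 65/16]]; det M2 = -49/16
det M1 - det M2 = -1; K = -1 / (65/16)^2 = -256/4225

Answer: K = -256/4225


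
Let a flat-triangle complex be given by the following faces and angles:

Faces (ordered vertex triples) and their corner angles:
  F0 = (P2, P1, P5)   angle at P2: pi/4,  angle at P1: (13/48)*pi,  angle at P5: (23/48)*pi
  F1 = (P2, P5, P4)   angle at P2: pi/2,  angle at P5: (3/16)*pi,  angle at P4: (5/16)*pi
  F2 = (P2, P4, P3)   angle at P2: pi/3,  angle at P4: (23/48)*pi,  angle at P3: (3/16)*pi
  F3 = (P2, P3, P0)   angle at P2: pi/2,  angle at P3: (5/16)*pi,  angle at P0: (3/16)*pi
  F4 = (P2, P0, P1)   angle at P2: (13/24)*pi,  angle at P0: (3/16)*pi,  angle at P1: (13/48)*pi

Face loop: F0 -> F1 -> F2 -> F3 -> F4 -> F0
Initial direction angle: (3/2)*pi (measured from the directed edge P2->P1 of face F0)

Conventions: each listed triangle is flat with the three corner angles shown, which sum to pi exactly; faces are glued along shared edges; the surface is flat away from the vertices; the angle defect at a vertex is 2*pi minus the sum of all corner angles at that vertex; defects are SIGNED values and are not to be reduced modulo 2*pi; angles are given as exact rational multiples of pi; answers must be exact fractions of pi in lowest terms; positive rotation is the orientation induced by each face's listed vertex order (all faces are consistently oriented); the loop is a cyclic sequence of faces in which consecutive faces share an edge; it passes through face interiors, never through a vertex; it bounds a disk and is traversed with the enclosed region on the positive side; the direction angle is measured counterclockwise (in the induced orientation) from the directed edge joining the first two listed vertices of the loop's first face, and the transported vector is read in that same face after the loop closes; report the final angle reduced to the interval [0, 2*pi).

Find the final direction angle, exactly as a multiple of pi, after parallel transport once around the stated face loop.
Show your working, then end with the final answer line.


enclosed vertex P2: corner angles sum to (17/8)*pi, defect = 2*pi - (17/8)*pi = -pi/8
adding the enclosed defects to the starting angle (mod 2*pi, induced orientation) gives the holonomy
final angle = (3/2)*pi - pi/8 = (11/8)*pi (mod 2*pi)

Answer: final direction angle = (11/8)*pi


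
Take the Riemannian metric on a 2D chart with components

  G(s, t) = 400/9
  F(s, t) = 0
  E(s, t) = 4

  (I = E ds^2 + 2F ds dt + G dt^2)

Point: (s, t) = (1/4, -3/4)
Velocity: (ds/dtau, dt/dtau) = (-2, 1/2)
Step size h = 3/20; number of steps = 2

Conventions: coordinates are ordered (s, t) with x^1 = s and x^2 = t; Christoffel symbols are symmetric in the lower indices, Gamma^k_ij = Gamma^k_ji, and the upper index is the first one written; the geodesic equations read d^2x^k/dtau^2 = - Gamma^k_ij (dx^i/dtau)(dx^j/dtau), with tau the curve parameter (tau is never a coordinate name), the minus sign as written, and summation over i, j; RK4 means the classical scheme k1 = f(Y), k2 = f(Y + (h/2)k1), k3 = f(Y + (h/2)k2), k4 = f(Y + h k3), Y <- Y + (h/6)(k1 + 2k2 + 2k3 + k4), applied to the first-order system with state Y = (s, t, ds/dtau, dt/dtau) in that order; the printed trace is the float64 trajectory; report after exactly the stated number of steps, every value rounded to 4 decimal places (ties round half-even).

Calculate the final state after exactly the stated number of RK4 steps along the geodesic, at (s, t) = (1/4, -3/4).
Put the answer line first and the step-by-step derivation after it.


Answer: s = -0.3500, t = -0.6000, ds/dtau = -2.0000, dt/dtau = 0.5000

f(Y) = (ds/dtau, dt/dtau, -Gamma^s_ij Y'^i Y'^j, -Gamma^t_ij Y'^i Y'^j) with the Gammas evaluated at the stage position; h = 0.150000; intermediate values shown to 6 dp
step 0: s = 0.2500, t = -0.7500, ds/dtau = -2.0000, dt/dtau = 0.5000
step 1:
  k1: at (s, t) = (0.250000, -0.750000), (ds/dtau, dt/dtau) = (-2.000000, 0.500000); Gamma_sss = 0.000000, Gamma_sst = 0.000000, Gamma_stt = 0.000000, Gamma_tss = 0.000000, Gamma_tst = 0.000000, Gamma_ttt = 0.000000; k1 = (-2.000000, 0.500000, 0.000000, 0.000000)
  k2: at (s, t) = (0.100000, -0.712500), (ds/dtau, dt/dtau) = (-2.000000, 0.500000); Gamma_sss = 0.000000, Gamma_sst = 0.000000, Gamma_stt = 0.000000, Gamma_tss = 0.000000, Gamma_tst = 0.000000, Gamma_ttt = 0.000000; k2 = (-2.000000, 0.500000, 0.000000, 0.000000)
  k3: at (s, t) = (0.100000, -0.712500), (ds/dtau, dt/dtau) = (-2.000000, 0.500000); Gamma_sss = 0.000000, Gamma_sst = 0.000000, Gamma_stt = 0.000000, Gamma_tss = 0.000000, Gamma_tst = 0.000000, Gamma_ttt = 0.000000; k3 = (-2.000000, 0.500000, 0.000000, 0.000000)
  k4: at (s, t) = (-0.050000, -0.675000), (ds/dtau, dt/dtau) = (-2.000000, 0.500000); Gamma_sss = 0.000000, Gamma_sst = 0.000000, Gamma_stt = 0.000000, Gamma_tss = 0.000000, Gamma_tst = 0.000000, Gamma_ttt = 0.000000; k4 = (-2.000000, 0.500000, 0.000000, 0.000000)
  Y <- Y + (h/6)(k1 + 2k2 + 2k3 + k4): s = -0.0500, t = -0.6750, ds/dtau = -2.0000, dt/dtau = 0.5000
step 2:
  k1: at (s, t) = (-0.050000, -0.675000), (ds/dtau, dt/dtau) = (-2.000000, 0.500000); Gamma_sss = 0.000000, Gamma_sst = 0.000000, Gamma_stt = 0.000000, Gamma_tss = 0.000000, Gamma_tst = 0.000000, Gamma_ttt = 0.000000; k1 = (-2.000000, 0.500000, 0.000000, 0.000000)
  k2: at (s, t) = (-0.200000, -0.637500), (ds/dtau, dt/dtau) = (-2.000000, 0.500000); Gamma_sss = 0.000000, Gamma_sst = 0.000000, Gamma_stt = 0.000000, Gamma_tss = 0.000000, Gamma_tst = 0.000000, Gamma_ttt = 0.000000; k2 = (-2.000000, 0.500000, 0.000000, 0.000000)
  k3: at (s, t) = (-0.200000, -0.637500), (ds/dtau, dt/dtau) = (-2.000000, 0.500000); Gamma_sss = 0.000000, Gamma_sst = 0.000000, Gamma_stt = 0.000000, Gamma_tss = 0.000000, Gamma_tst = 0.000000, Gamma_ttt = 0.000000; k3 = (-2.000000, 0.500000, 0.000000, 0.000000)
  k4: at (s, t) = (-0.350000, -0.600000), (ds/dtau, dt/dtau) = (-2.000000, 0.500000); Gamma_sss = 0.000000, Gamma_sst = 0.000000, Gamma_stt = 0.000000, Gamma_tss = 0.000000, Gamma_tst = 0.000000, Gamma_ttt = 0.000000; k4 = (-2.000000, 0.500000, 0.000000, 0.000000)
  Y <- Y + (h/6)(k1 + 2k2 + 2k3 + k4): s = -0.3500, t = -0.6000, ds/dtau = -2.0000, dt/dtau = 0.5000


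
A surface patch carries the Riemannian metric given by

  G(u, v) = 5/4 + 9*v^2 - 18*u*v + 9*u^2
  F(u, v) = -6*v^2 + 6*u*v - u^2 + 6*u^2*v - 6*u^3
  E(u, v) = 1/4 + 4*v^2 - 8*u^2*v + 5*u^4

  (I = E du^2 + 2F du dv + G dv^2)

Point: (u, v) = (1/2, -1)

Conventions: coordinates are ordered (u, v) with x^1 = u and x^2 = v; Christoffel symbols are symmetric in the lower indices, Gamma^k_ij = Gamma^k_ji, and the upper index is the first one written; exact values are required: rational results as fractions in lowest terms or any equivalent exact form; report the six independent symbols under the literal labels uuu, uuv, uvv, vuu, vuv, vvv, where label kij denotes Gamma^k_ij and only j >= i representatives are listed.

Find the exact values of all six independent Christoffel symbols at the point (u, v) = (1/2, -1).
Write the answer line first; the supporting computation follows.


Answer: Gamma_uuu = -988/283, Gamma_uuv = 1528/283, Gamma_uvv = -2904/283, Gamma_vuu = -693/283, Gamma_vuv = 995/283, Gamma_vvv = -1731/283

E = 105/16, F = -23/2, G = 43/2 at the point
E_u = 21/2, E_v = -10, F_u = -35/2, F_v = 33/2, G_u = 27, G_v = -27
EG - F^2 = 283/32;  g^inv = (32/283) * [[43/2, 23/2], [23/2, 105/16]]
first-kind symbols [ij,l] = (1/2)(d_i g_jl + d_j g_il - d_l g_ij): [uu,u] = E_u/2 = 21/4, [uu,v] = F_u - E_v/2 = -25/2, [uv,u] = E_v/2 = -5, [uv,v] = G_u/2 = 27/2, [vv,u] = F_v - G_u/2 = 3, [vv,v] = G_v/2 = -27/2
Gamma^u_ij = (G*[ij,u] - F*[ij,v])/(EG - F^2), Gamma^v_ij = (E*[ij,v] - F*[ij,u])/(EG - F^2)


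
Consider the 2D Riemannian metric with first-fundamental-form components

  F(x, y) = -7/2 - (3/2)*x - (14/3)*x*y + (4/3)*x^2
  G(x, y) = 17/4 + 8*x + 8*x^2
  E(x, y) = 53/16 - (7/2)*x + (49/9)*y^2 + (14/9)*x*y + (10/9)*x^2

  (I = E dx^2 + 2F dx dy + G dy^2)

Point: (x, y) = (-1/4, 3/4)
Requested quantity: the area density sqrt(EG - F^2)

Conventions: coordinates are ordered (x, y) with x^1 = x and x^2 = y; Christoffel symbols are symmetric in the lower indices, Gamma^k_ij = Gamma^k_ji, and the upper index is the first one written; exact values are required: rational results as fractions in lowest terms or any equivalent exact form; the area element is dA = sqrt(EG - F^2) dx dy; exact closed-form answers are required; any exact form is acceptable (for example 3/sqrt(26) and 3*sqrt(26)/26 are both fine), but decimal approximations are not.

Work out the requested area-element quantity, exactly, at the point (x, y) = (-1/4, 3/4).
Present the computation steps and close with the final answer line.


E = 253/36, F = -13/6, G = 11/4; EG - F^2 = 2107/144

Answer: sqrt(EG - F^2) = 7*sqrt(43)/12


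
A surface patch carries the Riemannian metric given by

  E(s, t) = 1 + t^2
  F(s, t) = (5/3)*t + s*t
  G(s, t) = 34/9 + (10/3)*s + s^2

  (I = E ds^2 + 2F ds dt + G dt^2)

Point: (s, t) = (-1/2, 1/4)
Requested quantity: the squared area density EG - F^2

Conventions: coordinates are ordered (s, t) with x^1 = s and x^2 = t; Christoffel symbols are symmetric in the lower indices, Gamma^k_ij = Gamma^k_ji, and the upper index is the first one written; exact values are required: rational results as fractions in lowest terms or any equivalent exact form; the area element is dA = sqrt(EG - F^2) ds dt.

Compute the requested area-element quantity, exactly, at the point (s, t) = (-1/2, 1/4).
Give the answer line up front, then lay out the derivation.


Answer: EG - F^2 = 349/144

E = 17/16, F = 7/24, G = 85/36; EG - F^2 = 349/144


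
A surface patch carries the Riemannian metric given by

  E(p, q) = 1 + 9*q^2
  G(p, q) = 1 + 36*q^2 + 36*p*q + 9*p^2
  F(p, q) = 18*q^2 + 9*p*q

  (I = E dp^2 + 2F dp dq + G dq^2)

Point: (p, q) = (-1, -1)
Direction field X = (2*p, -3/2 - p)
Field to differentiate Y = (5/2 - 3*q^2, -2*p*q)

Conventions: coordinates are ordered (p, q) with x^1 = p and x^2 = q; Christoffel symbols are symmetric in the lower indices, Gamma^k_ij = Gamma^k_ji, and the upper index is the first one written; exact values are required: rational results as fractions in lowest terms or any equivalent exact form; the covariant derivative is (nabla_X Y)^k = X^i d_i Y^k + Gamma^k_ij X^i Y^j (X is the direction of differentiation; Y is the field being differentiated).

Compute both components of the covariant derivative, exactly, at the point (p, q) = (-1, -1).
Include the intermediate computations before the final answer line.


E = 10, F = 27, G = 82 at the point
E_p = 0, E_q = -18, F_p = -9, F_q = -45, G_p = -54, G_q = -108
EG - F^2 = 91;  g^inv = (1/91) * [[82, -27], [-27, 10]]
first-kind symbols [ij,l] = (1/2)(d_i g_jl + d_j g_il - d_l g_ij): [pp,p] = E_p/2 = 0, [pp,q] = F_p - E_q/2 = 0, [pq,p] = E_q/2 = -9, [pq,q] = G_p/2 = -27, [qq,p] = F_q - G_p/2 = -18, [qq,q] = G_q/2 = -54
Gamma^p_ij = (G*[ij,p] - F*[ij,q])/(EG - F^2), Gamma^q_ij = (E*[ij,q] - F*[ij,p])/(EG - F^2)
Gamma_ppp = 0, Gamma_ppq = -9/91, Gamma_pqq = -18/91, Gamma_qpp = 0, Gamma_qpq = -27/91, Gamma_qqq = -54/91
X = (-2, -1/2), Y = (-1/2, -2) at the point

Answer: (nabla_X Y)^p = -1317/364, (nabla_X Y)^q = -2495/364


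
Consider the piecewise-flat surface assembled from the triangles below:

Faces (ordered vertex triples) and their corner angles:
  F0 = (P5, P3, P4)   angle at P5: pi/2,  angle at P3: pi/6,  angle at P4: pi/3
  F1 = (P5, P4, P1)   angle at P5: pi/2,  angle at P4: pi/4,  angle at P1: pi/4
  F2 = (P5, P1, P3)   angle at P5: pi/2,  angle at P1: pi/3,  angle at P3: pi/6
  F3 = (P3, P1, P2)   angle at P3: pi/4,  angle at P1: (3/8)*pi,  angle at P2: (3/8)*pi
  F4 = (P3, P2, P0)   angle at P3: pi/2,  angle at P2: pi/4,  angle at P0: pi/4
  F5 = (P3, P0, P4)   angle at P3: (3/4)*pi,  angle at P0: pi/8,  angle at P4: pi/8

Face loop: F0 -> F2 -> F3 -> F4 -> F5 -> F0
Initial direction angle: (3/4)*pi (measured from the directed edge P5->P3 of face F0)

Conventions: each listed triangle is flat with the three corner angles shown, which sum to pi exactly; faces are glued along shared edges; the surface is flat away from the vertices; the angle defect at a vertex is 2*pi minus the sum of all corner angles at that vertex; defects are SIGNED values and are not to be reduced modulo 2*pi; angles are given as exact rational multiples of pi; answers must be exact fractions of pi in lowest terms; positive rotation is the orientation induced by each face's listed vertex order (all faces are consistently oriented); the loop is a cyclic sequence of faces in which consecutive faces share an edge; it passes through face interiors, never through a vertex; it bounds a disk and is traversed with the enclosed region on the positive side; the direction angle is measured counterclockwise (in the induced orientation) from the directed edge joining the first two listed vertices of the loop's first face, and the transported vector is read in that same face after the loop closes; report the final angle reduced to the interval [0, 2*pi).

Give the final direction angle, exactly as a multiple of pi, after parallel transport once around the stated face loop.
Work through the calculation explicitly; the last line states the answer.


enclosed vertex P3: corner angles sum to (11/6)*pi, defect = 2*pi - (11/6)*pi = pi/6
the final direction is the initial angle plus the enclosed defects, taken mod 2*pi in the induced orientation
final angle = (3/4)*pi + pi/6 = (11/12)*pi (mod 2*pi)

Answer: final direction angle = (11/12)*pi


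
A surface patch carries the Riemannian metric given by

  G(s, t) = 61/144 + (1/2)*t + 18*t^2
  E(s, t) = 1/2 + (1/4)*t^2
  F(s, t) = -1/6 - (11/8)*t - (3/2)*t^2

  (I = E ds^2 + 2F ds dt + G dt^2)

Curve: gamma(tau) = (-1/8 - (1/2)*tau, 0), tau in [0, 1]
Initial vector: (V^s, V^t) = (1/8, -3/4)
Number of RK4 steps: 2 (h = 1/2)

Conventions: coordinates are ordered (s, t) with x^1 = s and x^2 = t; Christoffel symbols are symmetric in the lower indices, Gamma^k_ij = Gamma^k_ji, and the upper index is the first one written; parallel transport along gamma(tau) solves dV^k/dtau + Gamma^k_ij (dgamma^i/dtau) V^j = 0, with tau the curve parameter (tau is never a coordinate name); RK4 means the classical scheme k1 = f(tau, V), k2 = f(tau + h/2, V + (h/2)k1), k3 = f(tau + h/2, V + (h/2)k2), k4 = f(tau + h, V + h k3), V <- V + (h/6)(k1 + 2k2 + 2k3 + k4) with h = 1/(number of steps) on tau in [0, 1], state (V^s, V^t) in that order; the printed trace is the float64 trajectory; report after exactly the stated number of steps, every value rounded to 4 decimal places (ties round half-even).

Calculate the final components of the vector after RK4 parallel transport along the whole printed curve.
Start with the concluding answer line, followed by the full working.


Answer: V^s = 0.1250, V^t = -0.7500

gamma'(tau) = (-1/2, 0); f(tau, V)^k = -Gamma^k_ij(gamma(tau)) gamma'^i(tau) V^j; h = 1/2; intermediate values shown to 6 dp
curve data and Christoffel symbols at the stage parameters:
  tau = 0.000000: gamma = (-0.125000, 0.000000), gamma' = (-0.500000, 0.000000); Gamma_sss = 0.000000, Gamma_sst = 0.000000, Gamma_stt = -2.938679, Gamma_tss = 0.000000, Gamma_tst = 0.000000, Gamma_ttt = -0.566038
  tau = 0.250000: gamma = (-0.250000, 0.000000), gamma' = (-0.500000, 0.000000); Gamma_sss = 0.000000, Gamma_sst = 0.000000, Gamma_stt = -2.938679, Gamma_tss = 0.000000, Gamma_tst = 0.000000, Gamma_ttt = -0.566038
  tau = 0.500000: gamma = (-0.375000, 0.000000), gamma' = (-0.500000, 0.000000); Gamma_sss = 0.000000, Gamma_sst = 0.000000, Gamma_stt = -2.938679, Gamma_tss = 0.000000, Gamma_tst = 0.000000, Gamma_ttt = -0.566038
  tau = 0.750000: gamma = (-0.500000, 0.000000), gamma' = (-0.500000, 0.000000); Gamma_sss = 0.000000, Gamma_sst = 0.000000, Gamma_stt = -2.938679, Gamma_tss = 0.000000, Gamma_tst = 0.000000, Gamma_ttt = -0.566038
  tau = 1.000000: gamma = (-0.625000, 0.000000), gamma' = (-0.500000, 0.000000); Gamma_sss = 0.000000, Gamma_sst = 0.000000, Gamma_stt = -2.938679, Gamma_tss = 0.000000, Gamma_tst = 0.000000, Gamma_ttt = -0.566038
step 0: V^s = 0.1250, V^t = -0.7500
step 1: k1 = (0.000000, 0.000000), k2 = (0.000000, 0.000000), k3 = (0.000000, 0.000000), k4 = (0.000000, 0.000000); V <- V + (h/6)(k1 + 2k2 + 2k3 + k4): V^s = 0.1250, V^t = -0.7500
step 2: k1 = (0.000000, 0.000000), k2 = (0.000000, 0.000000), k3 = (0.000000, 0.000000), k4 = (0.000000, 0.000000); V <- V + (h/6)(k1 + 2k2 + 2k3 + k4): V^s = 0.1250, V^t = -0.7500


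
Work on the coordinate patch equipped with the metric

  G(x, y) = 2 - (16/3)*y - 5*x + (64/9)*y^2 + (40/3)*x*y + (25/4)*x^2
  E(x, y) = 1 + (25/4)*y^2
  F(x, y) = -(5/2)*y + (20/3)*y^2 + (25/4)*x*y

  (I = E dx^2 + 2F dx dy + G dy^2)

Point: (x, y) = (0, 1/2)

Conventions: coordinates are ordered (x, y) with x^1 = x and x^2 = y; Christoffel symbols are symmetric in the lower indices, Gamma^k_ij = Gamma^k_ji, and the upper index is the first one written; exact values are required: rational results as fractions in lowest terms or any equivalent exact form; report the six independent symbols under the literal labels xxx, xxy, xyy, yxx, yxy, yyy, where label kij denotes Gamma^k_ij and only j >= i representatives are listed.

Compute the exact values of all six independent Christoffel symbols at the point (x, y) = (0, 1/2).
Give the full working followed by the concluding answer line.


E = 41/16, F = 5/12, G = 10/9 at the point
E_x = 0, E_y = 25/4, F_x = 25/8, F_y = 25/6, G_x = 5/3, G_y = 16/9
EG - F^2 = 385/144;  g^inv = (144/385) * [[10/9, -5/12], [-5/12, 41/16]]
first-kind symbols [ij,l] = (1/2)(d_i g_jl + d_j g_il - d_l g_ij): [xx,x] = E_x/2 = 0, [xx,y] = F_x - E_y/2 = 0, [xy,x] = E_y/2 = 25/8, [xy,y] = G_x/2 = 5/6, [yy,x] = F_y - G_x/2 = 10/3, [yy,y] = G_y/2 = 8/9
Gamma^x_ij = (G*[ij,x] - F*[ij,y])/(EG - F^2), Gamma^y_ij = (E*[ij,y] - F*[ij,x])/(EG - F^2)

Answer: Gamma_xxx = 0, Gamma_xxy = 90/77, Gamma_xyy = 96/77, Gamma_yxx = 0, Gamma_yxy = 24/77, Gamma_yyy = 128/385


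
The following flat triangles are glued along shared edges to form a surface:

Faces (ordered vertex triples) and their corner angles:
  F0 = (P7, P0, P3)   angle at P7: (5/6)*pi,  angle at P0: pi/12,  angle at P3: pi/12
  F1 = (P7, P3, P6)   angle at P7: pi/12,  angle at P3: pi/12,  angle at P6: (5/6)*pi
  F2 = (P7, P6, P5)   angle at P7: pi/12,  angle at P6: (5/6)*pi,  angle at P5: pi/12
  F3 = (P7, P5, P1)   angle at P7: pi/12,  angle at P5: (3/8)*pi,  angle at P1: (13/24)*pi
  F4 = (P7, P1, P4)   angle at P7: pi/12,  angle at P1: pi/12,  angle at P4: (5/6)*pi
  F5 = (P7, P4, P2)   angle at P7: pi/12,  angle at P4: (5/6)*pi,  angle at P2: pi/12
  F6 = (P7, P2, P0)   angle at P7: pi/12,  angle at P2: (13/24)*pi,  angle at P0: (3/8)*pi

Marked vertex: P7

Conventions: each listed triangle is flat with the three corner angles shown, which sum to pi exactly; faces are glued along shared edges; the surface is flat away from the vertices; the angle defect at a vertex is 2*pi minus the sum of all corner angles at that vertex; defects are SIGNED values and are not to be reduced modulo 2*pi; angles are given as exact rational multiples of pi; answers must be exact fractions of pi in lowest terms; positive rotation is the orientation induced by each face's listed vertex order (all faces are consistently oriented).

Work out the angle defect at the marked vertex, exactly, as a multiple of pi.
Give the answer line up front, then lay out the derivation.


Answer: defect(P7) = (2/3)*pi

Sum of corner angles at P7: (4/3)*pi
defect = 2*pi - (4/3)*pi


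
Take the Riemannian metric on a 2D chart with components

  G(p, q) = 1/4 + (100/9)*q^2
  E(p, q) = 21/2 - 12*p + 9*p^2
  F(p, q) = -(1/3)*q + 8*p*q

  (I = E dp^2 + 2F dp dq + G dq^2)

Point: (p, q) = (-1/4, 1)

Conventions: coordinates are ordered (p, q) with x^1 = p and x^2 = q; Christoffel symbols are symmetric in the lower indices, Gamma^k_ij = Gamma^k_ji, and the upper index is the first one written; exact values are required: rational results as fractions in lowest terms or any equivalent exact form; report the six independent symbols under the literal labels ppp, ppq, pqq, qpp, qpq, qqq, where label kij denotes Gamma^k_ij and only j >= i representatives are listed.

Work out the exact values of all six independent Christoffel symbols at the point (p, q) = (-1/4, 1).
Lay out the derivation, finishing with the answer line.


E = 225/16, F = -7/3, G = 409/36 at the point
E_p = -33/2, E_q = 0, F_p = 8, F_q = -7/3, G_p = 0, G_q = 200/9
EG - F^2 = 88889/576;  g^inv = (576/88889) * [[409/36, 7/3], [7/3, 225/16]]
first-kind symbols [ij,l] = (1/2)(d_i g_jl + d_j g_il - d_l g_ij): [pp,p] = E_p/2 = -33/4, [pp,q] = F_p - E_q/2 = 8, [pq,p] = E_q/2 = 0, [pq,q] = G_p/2 = 0, [qq,p] = F_q - G_p/2 = -7/3, [qq,q] = G_q/2 = 100/9
Gamma^p_ij = (G*[ij,p] - F*[ij,q])/(EG - F^2), Gamma^q_ij = (E*[ij,q] - F*[ij,p])/(EG - F^2)

Answer: Gamma_ppp = -43236/88889, Gamma_ppq = 0, Gamma_pqq = -336/88889, Gamma_qpp = 53712/88889, Gamma_qpq = 0, Gamma_qqq = 86864/88889


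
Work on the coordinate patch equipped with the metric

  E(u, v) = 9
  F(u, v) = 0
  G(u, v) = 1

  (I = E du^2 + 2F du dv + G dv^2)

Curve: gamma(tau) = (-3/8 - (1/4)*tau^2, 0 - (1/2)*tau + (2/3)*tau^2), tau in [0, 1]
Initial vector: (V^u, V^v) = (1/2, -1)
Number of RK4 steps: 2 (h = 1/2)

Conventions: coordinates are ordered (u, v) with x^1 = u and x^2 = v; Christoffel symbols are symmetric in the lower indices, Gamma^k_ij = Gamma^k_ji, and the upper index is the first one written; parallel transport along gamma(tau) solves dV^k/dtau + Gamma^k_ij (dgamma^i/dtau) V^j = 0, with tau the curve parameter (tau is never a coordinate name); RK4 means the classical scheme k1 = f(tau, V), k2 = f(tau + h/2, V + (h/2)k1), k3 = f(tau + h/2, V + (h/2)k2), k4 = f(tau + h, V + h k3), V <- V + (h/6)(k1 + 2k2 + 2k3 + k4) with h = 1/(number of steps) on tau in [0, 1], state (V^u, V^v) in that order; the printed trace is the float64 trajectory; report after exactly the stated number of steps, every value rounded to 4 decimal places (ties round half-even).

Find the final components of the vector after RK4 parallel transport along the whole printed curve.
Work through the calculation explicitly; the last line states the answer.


gamma'(tau) = (-(1/2)*tau, -1/2 + (4/3)*tau); f(tau, V)^k = -Gamma^k_ij(gamma(tau)) gamma'^i(tau) V^j; h = 1/2; intermediate values shown to 6 dp
curve data and Christoffel symbols at the stage parameters:
  tau = 0.000000: gamma = (-0.375000, 0.000000), gamma' = (0.000000, -0.500000); Gamma_uuu = 0.000000, Gamma_uuv = 0.000000, Gamma_uvv = 0.000000, Gamma_vuu = 0.000000, Gamma_vuv = 0.000000, Gamma_vvv = 0.000000
  tau = 0.250000: gamma = (-0.390625, -0.083333), gamma' = (-0.125000, -0.166667); Gamma_uuu = 0.000000, Gamma_uuv = 0.000000, Gamma_uvv = 0.000000, Gamma_vuu = 0.000000, Gamma_vuv = 0.000000, Gamma_vvv = 0.000000
  tau = 0.500000: gamma = (-0.437500, -0.083333), gamma' = (-0.250000, 0.166667); Gamma_uuu = 0.000000, Gamma_uuv = 0.000000, Gamma_uvv = 0.000000, Gamma_vuu = 0.000000, Gamma_vuv = 0.000000, Gamma_vvv = 0.000000
  tau = 0.750000: gamma = (-0.515625, 0.000000), gamma' = (-0.375000, 0.500000); Gamma_uuu = 0.000000, Gamma_uuv = 0.000000, Gamma_uvv = 0.000000, Gamma_vuu = 0.000000, Gamma_vuv = 0.000000, Gamma_vvv = 0.000000
  tau = 1.000000: gamma = (-0.625000, 0.166667), gamma' = (-0.500000, 0.833333); Gamma_uuu = 0.000000, Gamma_uuv = 0.000000, Gamma_uvv = 0.000000, Gamma_vuu = 0.000000, Gamma_vuv = 0.000000, Gamma_vvv = 0.000000
step 0: V^u = 0.5000, V^v = -1.0000
step 1: k1 = (0.000000, 0.000000), k2 = (0.000000, 0.000000), k3 = (0.000000, 0.000000), k4 = (0.000000, 0.000000); V <- V + (h/6)(k1 + 2k2 + 2k3 + k4): V^u = 0.5000, V^v = -1.0000
step 2: k1 = (0.000000, 0.000000), k2 = (0.000000, 0.000000), k3 = (0.000000, 0.000000), k4 = (0.000000, 0.000000); V <- V + (h/6)(k1 + 2k2 + 2k3 + k4): V^u = 0.5000, V^v = -1.0000

Answer: V^u = 0.5000, V^v = -1.0000


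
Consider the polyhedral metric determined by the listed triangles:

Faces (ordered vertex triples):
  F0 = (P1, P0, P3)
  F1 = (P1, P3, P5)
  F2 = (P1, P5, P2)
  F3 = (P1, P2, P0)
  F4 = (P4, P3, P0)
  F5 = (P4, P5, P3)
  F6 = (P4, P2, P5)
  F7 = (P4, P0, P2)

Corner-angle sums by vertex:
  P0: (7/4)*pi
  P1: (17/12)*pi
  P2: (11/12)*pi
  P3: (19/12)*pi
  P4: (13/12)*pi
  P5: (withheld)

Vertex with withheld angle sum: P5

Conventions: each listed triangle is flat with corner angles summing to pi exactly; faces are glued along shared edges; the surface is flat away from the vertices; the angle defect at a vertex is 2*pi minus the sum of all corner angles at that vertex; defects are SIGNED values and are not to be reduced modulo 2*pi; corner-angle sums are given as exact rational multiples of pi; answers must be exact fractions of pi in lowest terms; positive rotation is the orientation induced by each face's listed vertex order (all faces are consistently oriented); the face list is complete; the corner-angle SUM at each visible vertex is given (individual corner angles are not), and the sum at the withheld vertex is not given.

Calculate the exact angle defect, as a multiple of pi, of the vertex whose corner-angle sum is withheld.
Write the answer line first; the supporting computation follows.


Answer: defect(P5) = (3/4)*pi

V = 6, E = 12, F = 8; chi = V - E + F = 2
Gauss-Bonnet: total defect = 2*pi*chi = 4*pi; visible defects sum to (13/4)*pi


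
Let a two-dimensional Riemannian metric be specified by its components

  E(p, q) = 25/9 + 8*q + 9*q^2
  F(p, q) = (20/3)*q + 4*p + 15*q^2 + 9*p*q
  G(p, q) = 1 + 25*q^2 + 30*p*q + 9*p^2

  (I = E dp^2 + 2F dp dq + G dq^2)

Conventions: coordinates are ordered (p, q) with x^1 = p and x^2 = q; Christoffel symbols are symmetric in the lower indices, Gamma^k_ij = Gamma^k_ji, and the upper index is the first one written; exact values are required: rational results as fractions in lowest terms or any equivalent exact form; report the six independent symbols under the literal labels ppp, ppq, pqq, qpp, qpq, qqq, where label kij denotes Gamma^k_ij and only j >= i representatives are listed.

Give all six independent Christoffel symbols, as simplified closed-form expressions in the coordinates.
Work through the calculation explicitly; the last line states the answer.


E = 25/9 + 8*q + 9*q^2; F = (20/3)*q + 4*p + 15*q^2 + 9*p*q; G = 1 + 25*q^2 + 30*p*q + 9*p^2
Gamma^k_ij = (1/2) g^{kl} (d_i g_jl + d_j g_il - d_l g_ij), with g^inv = (1/(EG-F^2)) [[G, -F], [-F, E]]
first partials: E_p = 0, E_q = 8 + 18*q, F_p = 4 + 9*q, F_q = 20/3 + 30*q + 9*p, G_p = 30*q + 18*p, G_q = 50*q + 30*p
D = EG - F^2 = 25/9 + 8*q + 34*q^2 + 30*p*q + 9*p^2
expanded: Gamma^p_pp = (G E_p - 2F F_p + F E_q)/(2D), Gamma^p_pq = (G E_q - F G_p)/(2D), Gamma^p_qq = (2G F_q - G G_p - F G_q)/(2D), Gamma^q_pp = (2E F_p - E E_q - F E_p)/(2D), Gamma^q_pq = (E G_p - F E_q)/(2D), Gamma^q_qq = (E G_q - 2F F_q + F G_p)/(2D); substitute and cancel common factors

Answer: Gamma_ppp = 0, Gamma_ppq = (81*q + 36)/(81*p^2 + 270*p*q + 306*q^2 + 72*q + 25), Gamma_pqq = (135*q + 60)/(81*p^2 + 270*p*q + 306*q^2 + 72*q + 25), Gamma_qpp = 0, Gamma_qpq = (81*p + 135*q)/(81*p^2 + 270*p*q + 306*q^2 + 72*q + 25), Gamma_qqq = (135*p + 225*q)/(81*p^2 + 270*p*q + 306*q^2 + 72*q + 25)
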